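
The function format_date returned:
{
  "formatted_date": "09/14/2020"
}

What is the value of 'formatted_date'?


09/14/2020


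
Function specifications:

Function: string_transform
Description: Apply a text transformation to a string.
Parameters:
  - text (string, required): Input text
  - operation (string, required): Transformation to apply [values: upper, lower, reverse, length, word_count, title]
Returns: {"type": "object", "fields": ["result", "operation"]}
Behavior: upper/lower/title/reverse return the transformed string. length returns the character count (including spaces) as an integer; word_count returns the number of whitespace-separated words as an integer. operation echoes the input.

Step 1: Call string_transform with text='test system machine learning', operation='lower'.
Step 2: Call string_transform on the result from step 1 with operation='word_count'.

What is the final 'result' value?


Step 1: string_transform(text='test system machine learning', operation='lower')
  -> result = 'test system machine learning'
Step 2: string_transform(text='test system machine learning', operation='word_count')
  words: test, system, machine, learning -> 4
  -> result = 4
4


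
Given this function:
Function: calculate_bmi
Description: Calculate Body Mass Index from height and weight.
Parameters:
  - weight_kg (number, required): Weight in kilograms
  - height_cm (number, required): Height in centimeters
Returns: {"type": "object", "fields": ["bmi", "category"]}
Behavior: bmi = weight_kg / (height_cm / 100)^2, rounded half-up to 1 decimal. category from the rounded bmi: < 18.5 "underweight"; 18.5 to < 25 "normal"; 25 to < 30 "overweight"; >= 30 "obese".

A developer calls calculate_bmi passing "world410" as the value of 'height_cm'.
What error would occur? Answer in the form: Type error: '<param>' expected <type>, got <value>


Spec: 'height_cm' is declared as number; "world410" is a string.
Type error: 'height_cm' expected number, got "world410"


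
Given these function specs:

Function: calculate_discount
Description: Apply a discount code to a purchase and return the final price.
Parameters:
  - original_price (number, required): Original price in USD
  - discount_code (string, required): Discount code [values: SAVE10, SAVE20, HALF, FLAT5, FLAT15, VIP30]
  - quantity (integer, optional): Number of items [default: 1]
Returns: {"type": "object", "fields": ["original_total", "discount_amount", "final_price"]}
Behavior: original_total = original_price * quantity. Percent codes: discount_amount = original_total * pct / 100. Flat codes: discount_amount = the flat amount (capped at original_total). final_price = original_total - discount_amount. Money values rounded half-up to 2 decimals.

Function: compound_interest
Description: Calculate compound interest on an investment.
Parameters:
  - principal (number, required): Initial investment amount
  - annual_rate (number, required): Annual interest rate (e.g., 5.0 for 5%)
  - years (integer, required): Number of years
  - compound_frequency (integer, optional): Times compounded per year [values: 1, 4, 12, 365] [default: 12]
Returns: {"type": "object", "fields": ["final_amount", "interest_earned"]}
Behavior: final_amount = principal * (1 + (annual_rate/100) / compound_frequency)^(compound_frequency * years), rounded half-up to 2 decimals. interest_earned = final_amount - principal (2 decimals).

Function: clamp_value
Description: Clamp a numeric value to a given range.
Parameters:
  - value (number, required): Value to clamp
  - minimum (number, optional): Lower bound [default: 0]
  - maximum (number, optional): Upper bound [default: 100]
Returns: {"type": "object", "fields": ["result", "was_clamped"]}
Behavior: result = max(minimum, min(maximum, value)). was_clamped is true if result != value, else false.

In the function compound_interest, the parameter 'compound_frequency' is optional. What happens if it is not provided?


The compound_interest spec declares:
  - compound_frequency (integer, optional): Times compounded per year [values: 1, 4, 12, 365] [default: 12]
It defaults to 12


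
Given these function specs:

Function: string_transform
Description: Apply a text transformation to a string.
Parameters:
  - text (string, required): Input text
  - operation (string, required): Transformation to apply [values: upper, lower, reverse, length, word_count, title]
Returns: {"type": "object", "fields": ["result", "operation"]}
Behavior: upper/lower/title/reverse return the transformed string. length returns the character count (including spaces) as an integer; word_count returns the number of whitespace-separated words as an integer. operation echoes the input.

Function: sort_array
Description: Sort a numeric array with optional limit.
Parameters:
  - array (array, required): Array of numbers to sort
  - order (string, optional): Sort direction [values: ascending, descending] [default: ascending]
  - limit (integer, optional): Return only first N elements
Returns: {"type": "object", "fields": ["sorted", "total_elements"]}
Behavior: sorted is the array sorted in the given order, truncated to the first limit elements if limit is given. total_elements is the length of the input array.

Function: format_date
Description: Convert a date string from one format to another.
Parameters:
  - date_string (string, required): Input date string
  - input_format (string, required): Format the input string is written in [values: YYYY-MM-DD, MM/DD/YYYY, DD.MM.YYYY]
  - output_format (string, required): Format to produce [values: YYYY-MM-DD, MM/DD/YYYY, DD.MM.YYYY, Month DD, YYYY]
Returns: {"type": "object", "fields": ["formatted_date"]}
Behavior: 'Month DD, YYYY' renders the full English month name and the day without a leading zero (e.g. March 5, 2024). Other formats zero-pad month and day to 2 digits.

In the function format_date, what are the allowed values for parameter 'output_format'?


The format_date spec declares:
  - output_format (string, required): Format to produce [values: YYYY-MM-DD, MM/DD/YYYY, DD.MM.YYYY, Month DD, YYYY]
Allowed values:
YYYY-MM-DD, MM/DD/YYYY, DD.MM.YYYY, Month DD, YYYY


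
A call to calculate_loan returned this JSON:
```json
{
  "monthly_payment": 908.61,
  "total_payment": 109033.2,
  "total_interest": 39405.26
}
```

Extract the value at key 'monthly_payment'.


908.61


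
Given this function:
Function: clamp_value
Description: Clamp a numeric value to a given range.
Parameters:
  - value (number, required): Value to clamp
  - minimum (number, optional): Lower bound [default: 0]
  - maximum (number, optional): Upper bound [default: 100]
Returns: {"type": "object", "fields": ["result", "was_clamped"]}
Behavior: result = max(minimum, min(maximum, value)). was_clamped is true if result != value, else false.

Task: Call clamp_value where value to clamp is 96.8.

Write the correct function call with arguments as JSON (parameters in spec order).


Mapping each described value to its parameter name:
  'Value to clamp' -> value = 96.8
clamp_value({"value": 96.8})


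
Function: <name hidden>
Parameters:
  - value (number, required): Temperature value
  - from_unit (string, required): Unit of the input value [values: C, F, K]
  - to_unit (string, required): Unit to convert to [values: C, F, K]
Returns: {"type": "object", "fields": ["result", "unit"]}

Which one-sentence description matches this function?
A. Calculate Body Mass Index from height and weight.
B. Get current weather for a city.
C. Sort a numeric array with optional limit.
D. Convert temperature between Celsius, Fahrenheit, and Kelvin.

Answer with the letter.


Parameters value, from_unit, to_unit and return ["result", "unit"] fit: Convert temperature between Celsius, Fahrenheit, and Kelvin.
D


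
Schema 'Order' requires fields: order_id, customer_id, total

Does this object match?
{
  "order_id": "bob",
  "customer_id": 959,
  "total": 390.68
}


Checking required fields... All present.
Valid - all required fields present


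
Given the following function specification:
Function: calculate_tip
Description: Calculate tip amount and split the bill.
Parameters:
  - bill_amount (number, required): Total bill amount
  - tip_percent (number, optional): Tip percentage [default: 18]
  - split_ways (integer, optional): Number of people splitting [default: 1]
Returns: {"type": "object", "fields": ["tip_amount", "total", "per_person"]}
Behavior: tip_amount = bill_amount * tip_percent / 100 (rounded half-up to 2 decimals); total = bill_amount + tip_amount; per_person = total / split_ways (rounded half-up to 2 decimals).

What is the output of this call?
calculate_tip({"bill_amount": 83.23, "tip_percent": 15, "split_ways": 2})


tip_amount = 83.23 * 15/100 = 12.4845 -> 12.48
total = 83.23 + 12.48 = 95.71
per_person = 95.71 / 2 = 47.855 -> 47.86
Output:
{"tip_amount": 12.48, "total": 95.71, "per_person": 47.86}


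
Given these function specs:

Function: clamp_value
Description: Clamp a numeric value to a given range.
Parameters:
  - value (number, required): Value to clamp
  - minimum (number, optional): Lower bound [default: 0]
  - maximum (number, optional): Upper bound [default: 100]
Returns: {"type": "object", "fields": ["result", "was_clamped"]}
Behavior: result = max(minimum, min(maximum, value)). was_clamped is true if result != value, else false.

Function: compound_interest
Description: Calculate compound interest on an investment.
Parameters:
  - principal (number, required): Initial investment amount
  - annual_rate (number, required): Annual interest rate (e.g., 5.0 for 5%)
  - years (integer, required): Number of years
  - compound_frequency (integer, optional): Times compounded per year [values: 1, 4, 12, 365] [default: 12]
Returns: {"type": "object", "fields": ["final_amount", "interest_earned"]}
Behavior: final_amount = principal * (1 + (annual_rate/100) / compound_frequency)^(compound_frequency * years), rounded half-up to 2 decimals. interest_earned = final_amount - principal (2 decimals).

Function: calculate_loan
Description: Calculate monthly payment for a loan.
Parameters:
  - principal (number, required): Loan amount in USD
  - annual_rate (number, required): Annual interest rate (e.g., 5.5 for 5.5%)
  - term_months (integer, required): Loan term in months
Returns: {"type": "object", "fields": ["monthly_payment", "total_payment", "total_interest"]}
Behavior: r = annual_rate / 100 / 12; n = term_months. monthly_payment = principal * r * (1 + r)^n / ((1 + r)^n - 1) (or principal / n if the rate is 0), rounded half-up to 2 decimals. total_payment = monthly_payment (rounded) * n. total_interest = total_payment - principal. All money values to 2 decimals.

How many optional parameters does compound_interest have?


Parameters of compound_interest: principal (required), annual_rate (required), years (required), compound_frequency (optional)
Optional count:
1


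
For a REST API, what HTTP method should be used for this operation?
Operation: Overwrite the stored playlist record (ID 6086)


GET = read, POST = create, PUT = update/replace, DELETE = remove
This operation is an update/replace.
PUT


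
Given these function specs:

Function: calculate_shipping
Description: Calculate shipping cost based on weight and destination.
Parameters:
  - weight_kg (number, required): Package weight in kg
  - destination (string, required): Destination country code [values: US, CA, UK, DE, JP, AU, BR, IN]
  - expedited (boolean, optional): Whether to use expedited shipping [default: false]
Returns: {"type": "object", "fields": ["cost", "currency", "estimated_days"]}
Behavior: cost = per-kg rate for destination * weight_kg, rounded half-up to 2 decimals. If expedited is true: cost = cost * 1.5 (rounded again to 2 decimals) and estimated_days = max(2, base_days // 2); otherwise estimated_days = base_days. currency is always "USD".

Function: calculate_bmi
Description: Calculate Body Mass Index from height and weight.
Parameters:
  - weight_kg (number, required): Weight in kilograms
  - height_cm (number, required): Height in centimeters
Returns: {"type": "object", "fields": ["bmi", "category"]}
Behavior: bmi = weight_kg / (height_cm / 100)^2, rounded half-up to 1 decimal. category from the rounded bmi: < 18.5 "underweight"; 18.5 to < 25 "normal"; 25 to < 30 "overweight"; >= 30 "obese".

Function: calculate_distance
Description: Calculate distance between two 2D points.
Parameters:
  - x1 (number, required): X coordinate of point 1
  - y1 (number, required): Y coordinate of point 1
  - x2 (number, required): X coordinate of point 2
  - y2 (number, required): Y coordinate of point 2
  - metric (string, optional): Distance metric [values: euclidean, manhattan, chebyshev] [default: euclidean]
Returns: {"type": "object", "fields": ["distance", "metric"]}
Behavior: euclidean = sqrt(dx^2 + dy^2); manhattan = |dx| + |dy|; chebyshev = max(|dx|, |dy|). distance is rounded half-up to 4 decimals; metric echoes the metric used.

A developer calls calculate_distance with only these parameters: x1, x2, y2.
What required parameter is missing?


Required parameters: x1, y1, x2, y2
Provided: x1, x2, y2
Missing: y1
y1


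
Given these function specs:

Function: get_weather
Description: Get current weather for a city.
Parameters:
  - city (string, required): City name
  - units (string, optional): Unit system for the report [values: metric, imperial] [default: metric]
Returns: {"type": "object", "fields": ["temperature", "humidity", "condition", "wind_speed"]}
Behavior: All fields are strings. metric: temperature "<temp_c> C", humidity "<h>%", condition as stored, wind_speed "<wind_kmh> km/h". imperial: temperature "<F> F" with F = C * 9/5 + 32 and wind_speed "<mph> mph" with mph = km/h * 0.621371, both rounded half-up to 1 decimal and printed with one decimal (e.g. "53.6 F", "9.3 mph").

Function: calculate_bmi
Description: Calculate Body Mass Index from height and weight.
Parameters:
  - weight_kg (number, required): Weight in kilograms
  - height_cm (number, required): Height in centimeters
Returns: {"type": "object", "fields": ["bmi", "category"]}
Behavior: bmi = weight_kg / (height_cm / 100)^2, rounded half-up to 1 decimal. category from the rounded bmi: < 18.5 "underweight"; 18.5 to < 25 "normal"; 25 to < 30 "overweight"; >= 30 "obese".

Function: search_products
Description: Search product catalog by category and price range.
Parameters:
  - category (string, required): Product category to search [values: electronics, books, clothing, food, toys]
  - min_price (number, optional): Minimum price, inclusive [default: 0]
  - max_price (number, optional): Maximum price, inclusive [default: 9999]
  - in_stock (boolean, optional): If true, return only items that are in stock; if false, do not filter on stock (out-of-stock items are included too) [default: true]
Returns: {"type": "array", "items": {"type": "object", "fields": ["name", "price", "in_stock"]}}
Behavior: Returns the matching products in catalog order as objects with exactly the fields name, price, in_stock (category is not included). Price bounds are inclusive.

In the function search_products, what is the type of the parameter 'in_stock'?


The search_products spec declares:
  - in_stock (boolean, optional): If true, return only items that are in stock; if false, do not filter on stock (out-of-stock items are included too) [default: true]
Type:
boolean


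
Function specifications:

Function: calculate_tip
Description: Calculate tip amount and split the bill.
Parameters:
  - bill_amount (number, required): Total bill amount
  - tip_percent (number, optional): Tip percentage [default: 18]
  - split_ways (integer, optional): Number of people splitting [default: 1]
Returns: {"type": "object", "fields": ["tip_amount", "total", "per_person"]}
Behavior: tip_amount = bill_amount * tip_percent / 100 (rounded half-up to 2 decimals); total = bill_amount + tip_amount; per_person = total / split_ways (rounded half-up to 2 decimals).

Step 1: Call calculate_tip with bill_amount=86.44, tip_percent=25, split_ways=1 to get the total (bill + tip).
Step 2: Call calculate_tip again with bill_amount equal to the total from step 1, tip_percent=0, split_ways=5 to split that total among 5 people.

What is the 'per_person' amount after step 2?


Step 1: calculate_tip(bill_amount=86.44, tip_percent=25, split_ways=1)
  tip_amount = 86.44 * 25/100 = 21.61 -> 21.61
  total = 86.44 + 21.61 = 108.05
  per_person = 108.05 / 1 = 108.05 -> 108.05
  -> total = 108.05
Step 2: calculate_tip(bill_amount=108.05, tip_percent=0, split_ways=5)
  tip_amount = 108.05 * 0/100 = 0 -> 0.00
  total = 108.05 + 0.00 = 108.05
  per_person = 108.05 / 5 = 21.61 -> 21.61
  -> per_person = 21.61
$21.61


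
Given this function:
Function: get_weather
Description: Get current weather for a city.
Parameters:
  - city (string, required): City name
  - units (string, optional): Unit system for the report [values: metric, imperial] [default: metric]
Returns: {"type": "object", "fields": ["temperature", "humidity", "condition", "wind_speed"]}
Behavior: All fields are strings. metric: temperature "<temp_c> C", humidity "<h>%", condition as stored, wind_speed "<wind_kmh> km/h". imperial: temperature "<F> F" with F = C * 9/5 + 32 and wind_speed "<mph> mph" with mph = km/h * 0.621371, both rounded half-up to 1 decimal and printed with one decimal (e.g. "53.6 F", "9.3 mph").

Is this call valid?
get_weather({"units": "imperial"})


Checking required parameters...
Missing required parameter: city
Invalid - missing required parameter 'city'


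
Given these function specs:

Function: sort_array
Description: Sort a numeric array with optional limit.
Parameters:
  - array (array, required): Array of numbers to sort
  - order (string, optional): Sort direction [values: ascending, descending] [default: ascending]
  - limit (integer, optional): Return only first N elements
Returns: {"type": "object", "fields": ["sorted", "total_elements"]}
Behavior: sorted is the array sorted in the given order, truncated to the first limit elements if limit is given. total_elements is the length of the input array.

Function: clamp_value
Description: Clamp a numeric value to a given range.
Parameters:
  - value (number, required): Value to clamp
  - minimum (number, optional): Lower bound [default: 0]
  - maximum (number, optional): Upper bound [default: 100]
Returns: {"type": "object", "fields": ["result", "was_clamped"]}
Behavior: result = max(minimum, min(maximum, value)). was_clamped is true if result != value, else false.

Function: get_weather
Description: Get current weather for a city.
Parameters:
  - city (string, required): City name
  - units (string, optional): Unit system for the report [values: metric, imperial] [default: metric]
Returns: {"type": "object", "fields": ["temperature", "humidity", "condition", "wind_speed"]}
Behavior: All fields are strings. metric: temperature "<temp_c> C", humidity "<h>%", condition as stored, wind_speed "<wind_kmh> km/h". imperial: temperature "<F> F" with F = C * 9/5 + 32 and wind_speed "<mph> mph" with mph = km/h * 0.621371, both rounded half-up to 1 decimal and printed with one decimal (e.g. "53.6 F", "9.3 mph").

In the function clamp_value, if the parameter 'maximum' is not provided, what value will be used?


The clamp_value spec declares:
  - maximum (number, optional): Upper bound [default: 100]
Default:
100


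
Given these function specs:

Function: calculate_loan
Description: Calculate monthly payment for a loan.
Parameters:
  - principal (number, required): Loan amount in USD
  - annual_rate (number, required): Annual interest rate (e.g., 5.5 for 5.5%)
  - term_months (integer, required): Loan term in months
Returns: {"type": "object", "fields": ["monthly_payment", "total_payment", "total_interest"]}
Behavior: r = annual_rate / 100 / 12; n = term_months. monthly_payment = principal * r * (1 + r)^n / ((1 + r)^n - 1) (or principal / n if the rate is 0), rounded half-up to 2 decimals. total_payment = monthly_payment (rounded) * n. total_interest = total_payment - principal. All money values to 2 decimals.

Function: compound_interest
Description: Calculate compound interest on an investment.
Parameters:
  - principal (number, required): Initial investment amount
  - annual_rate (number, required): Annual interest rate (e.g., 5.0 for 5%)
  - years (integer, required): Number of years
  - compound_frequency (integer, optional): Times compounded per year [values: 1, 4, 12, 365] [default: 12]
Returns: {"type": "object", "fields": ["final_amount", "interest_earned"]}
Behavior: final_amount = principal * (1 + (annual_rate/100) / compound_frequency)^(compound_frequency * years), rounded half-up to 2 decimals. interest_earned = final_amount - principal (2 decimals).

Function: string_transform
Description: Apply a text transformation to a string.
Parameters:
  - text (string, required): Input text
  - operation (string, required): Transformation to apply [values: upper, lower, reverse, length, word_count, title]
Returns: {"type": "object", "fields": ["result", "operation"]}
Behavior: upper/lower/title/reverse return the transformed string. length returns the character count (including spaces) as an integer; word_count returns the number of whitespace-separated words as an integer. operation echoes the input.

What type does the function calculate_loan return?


The calculate_loan spec declares Returns: {"type": "object", "fields": ["monthly_payment", "total_payment", "total_interest"]}
Type:
object


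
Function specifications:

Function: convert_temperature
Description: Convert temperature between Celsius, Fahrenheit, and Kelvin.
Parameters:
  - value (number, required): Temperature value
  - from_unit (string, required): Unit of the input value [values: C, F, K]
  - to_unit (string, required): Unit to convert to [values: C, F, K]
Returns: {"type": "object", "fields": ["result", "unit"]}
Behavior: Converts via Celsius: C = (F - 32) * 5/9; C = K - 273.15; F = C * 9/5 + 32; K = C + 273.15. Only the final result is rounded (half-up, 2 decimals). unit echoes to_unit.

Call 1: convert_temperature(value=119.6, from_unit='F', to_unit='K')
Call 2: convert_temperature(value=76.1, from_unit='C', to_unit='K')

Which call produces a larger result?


Call 1:
  To C: (119.6 - 32) * 5/9 = 48.666667
  To K: 48.666667 + 273.15 = 321.816667
  Round to 2 decimals: 321.82
  -> 321.82 K
Call 2:
  Input already in C: 76.1
  To K: 76.1 + 273.15 = 349.25
  Round to 2 decimals: 349.25
  -> 349.25 K
Call 2 (349.25 K)


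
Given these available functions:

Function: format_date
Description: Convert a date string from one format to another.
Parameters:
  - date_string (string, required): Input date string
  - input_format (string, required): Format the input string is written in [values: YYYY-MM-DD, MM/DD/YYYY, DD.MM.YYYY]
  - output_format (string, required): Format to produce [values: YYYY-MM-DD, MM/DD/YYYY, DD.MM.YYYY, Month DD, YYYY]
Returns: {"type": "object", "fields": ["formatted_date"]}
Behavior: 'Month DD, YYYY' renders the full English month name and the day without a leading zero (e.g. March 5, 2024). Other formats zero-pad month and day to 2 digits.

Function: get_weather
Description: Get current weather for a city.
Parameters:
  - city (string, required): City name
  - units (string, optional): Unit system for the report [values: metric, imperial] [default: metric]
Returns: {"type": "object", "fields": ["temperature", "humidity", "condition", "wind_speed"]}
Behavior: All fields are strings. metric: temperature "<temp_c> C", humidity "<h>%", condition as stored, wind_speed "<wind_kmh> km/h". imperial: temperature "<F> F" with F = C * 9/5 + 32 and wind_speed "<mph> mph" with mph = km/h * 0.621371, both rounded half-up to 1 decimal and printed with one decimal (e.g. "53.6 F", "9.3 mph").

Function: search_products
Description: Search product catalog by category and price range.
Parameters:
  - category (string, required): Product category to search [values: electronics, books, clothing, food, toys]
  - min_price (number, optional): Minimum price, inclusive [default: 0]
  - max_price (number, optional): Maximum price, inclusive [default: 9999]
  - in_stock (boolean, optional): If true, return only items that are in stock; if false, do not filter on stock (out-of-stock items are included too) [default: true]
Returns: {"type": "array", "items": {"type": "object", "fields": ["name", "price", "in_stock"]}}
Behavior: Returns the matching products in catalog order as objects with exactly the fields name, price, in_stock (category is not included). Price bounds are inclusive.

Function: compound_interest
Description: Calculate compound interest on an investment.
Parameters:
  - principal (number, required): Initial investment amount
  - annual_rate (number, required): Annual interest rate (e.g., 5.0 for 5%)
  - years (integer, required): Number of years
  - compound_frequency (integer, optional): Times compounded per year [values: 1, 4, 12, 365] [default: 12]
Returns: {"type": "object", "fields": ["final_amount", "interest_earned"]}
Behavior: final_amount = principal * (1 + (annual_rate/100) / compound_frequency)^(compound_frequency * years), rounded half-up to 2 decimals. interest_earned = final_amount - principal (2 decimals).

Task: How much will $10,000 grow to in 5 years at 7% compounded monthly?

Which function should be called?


The task needs a function whose description is: Calculate compound interest on an investment.
compound_interest


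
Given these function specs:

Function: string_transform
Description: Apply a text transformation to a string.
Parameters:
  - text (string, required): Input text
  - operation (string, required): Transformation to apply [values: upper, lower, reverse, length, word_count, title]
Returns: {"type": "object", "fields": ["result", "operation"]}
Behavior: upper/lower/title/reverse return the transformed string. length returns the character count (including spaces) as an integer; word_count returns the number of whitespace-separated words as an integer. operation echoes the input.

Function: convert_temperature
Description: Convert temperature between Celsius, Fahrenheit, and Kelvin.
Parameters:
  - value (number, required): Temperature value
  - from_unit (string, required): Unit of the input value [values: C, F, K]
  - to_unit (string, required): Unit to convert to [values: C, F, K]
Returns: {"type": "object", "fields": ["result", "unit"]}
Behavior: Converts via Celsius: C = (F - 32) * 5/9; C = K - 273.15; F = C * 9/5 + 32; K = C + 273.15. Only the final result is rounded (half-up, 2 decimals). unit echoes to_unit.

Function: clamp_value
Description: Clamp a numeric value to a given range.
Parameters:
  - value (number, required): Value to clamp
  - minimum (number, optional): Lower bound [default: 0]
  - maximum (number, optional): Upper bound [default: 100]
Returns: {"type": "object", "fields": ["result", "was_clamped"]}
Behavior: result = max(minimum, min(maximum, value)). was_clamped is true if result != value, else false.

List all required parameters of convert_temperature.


Parameters of convert_temperature and their required/optional flag:
  value: required
  from_unit: required
  to_unit: required
from_unit, to_unit, value


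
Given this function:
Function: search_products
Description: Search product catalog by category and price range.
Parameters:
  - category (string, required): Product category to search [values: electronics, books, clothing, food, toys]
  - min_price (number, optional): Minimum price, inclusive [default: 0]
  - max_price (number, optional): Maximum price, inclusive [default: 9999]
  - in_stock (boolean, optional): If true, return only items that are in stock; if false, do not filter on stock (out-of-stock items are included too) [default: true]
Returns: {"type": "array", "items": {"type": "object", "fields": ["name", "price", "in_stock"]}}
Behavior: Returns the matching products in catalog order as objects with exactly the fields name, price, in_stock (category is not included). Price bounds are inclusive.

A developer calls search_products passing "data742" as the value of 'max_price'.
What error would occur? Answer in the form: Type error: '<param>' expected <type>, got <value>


Spec: 'max_price' is declared as number; "data742" is a string.
Type error: 'max_price' expected number, got "data742"


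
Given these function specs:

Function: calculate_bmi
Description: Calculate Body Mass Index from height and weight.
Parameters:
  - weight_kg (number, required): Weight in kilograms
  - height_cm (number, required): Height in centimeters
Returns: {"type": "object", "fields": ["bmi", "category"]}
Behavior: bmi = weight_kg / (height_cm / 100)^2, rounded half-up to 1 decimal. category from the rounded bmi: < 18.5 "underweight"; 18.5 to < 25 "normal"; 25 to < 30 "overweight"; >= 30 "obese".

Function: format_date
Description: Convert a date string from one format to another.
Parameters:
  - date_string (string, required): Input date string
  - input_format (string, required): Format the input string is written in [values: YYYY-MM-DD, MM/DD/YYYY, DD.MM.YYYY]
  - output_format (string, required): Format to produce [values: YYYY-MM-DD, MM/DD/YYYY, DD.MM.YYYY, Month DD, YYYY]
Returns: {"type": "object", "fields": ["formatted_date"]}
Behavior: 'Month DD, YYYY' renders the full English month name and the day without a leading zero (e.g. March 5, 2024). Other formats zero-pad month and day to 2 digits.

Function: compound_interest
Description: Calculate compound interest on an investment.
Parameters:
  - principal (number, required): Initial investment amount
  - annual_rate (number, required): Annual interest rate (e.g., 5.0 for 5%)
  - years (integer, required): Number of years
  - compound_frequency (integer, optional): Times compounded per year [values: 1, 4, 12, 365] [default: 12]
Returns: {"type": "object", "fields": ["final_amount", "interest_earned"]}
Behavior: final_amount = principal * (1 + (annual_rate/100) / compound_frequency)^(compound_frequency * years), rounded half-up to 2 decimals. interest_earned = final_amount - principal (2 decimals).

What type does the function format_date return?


The format_date spec declares Returns: {"type": "object", "fields": ["formatted_date"]}
Type:
object


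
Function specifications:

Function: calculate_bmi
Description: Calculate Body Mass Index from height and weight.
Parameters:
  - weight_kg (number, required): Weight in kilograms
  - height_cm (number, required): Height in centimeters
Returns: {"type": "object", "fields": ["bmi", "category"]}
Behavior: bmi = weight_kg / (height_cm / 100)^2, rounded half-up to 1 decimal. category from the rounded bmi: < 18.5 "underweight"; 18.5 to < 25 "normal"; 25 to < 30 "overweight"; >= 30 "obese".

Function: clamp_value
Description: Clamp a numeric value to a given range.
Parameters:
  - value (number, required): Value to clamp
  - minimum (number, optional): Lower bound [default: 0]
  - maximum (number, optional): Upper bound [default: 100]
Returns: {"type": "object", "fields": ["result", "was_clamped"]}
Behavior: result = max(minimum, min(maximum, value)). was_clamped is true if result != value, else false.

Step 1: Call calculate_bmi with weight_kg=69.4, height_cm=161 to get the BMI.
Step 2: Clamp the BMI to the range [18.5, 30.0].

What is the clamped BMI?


Step 1: calculate_bmi(weight_kg=69.4, height_cm=161)
  height_m = 161 / 100 = 1.61
  bmi = 69.4 / 1.61^2 = 69.4 / 2.5921 = 26.773658 -> 26.8
  25 <= 26.8 < 30 -> overweight
  -> bmi = 26.8
Step 2: clamp_value(value=26.8, minimum=18.5, maximum=30.0)
  result = max(18.5, min(30.0, 26.8)) = max(18.5, 26.8) = 26.8
  was_clamped = (26.8 != 26.8) = false
  -> result = 26.8
26.8


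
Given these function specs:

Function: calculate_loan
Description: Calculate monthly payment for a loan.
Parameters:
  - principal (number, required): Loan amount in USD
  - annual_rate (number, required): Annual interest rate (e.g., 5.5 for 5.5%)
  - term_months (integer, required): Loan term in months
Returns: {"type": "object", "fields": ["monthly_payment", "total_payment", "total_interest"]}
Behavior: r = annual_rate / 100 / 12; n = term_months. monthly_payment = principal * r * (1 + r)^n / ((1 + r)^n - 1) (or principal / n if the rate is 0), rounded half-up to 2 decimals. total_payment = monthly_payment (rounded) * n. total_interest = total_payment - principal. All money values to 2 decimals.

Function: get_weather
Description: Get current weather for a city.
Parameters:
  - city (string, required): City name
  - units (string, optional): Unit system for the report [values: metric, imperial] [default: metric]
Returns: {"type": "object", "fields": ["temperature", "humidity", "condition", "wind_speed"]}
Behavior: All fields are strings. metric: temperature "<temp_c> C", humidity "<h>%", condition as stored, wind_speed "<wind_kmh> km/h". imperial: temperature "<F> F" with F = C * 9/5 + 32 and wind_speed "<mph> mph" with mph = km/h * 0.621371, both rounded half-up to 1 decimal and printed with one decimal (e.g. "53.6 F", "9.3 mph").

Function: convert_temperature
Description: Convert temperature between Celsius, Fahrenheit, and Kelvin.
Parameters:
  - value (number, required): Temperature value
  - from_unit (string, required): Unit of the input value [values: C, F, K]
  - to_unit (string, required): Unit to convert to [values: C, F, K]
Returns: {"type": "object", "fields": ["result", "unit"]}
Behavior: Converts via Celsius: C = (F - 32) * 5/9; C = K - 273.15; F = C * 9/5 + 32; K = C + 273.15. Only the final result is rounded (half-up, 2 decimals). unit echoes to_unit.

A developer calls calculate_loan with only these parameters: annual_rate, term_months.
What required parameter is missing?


Required parameters: principal, annual_rate, term_months
Provided: annual_rate, term_months
Missing: principal
principal


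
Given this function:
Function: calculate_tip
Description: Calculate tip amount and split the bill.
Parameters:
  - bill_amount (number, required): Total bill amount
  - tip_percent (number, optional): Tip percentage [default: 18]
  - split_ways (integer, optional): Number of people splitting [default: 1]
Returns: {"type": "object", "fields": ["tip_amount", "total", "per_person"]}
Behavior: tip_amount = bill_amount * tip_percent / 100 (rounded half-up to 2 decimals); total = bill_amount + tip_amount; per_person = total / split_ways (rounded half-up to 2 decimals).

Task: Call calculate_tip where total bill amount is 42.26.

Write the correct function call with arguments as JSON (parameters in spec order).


Mapping each described value to its parameter name:
  'Total bill amount' -> bill_amount = 42.26
calculate_tip({"bill_amount": 42.26})


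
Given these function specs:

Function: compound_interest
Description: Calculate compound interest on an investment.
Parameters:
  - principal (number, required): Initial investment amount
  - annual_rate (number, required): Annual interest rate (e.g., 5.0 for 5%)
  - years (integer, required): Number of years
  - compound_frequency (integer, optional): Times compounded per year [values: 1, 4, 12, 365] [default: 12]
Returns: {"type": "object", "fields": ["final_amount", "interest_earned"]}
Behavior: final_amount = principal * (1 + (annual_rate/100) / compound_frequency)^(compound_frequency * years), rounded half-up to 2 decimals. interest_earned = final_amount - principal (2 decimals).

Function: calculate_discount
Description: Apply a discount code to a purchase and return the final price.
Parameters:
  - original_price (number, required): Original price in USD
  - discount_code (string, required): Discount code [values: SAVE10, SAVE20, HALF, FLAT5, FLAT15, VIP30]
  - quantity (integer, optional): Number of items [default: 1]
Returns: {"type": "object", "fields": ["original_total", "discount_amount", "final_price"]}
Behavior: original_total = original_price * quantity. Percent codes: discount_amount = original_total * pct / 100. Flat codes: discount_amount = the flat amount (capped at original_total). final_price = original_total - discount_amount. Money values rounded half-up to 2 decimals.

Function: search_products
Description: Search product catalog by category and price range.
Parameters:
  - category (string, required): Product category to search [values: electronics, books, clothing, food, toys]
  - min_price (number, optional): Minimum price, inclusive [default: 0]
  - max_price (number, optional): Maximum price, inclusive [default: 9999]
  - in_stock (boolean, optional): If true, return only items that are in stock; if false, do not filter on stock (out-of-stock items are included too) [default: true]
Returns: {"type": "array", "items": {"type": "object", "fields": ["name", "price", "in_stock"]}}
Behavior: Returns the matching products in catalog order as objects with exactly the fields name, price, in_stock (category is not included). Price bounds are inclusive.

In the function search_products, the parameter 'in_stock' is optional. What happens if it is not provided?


The search_products spec declares:
  - in_stock (boolean, optional): If true, return only items that are in stock; if false, do not filter on stock (out-of-stock items are included too) [default: true]
It defaults to true


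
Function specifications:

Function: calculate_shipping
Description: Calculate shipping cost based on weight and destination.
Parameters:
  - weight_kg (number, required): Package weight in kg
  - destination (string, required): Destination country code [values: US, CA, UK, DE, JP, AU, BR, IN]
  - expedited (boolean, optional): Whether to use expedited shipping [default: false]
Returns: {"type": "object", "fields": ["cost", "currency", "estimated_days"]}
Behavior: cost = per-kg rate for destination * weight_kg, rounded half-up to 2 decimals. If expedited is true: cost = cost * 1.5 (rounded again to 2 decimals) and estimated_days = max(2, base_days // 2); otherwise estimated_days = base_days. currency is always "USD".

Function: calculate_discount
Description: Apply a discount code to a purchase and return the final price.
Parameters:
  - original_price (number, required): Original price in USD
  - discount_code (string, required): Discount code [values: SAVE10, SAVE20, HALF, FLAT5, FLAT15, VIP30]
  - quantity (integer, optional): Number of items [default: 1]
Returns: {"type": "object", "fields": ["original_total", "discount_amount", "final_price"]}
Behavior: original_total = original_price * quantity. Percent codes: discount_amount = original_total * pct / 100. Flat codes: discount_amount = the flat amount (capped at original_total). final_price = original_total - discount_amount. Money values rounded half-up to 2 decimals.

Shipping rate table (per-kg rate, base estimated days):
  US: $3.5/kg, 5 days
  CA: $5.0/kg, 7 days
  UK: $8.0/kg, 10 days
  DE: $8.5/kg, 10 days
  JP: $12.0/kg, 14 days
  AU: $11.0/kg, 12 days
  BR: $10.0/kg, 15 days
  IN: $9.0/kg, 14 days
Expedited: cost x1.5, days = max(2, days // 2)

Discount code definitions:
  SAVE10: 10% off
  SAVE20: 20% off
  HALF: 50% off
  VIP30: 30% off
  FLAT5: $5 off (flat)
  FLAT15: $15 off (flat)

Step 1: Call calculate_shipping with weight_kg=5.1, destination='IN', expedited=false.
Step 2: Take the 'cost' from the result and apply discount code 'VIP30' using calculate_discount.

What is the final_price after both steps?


Step 1: calculate_shipping(weight_kg=5.1, destination=IN, expedited=false)
  Rate for IN: $9.0/kg, base 14 days
  cost = 9.0 * 5.1 = 45.9 -> 45.90
  expedited not set/false: estimated_days = 14
  -> cost = 45.90 USD
Step 2: calculate_discount(original_price=45.9, discount_code=VIP30, quantity=1)
  original_total = 45.9 * 1 = 45.90
  VIP30 = 30% off: discount_amount = 45.90 * 30/100 = 13.77 -> 13.77
  final_price = 45.90 - 13.77 = 32.13
  -> final_price = 32.13
$32.13


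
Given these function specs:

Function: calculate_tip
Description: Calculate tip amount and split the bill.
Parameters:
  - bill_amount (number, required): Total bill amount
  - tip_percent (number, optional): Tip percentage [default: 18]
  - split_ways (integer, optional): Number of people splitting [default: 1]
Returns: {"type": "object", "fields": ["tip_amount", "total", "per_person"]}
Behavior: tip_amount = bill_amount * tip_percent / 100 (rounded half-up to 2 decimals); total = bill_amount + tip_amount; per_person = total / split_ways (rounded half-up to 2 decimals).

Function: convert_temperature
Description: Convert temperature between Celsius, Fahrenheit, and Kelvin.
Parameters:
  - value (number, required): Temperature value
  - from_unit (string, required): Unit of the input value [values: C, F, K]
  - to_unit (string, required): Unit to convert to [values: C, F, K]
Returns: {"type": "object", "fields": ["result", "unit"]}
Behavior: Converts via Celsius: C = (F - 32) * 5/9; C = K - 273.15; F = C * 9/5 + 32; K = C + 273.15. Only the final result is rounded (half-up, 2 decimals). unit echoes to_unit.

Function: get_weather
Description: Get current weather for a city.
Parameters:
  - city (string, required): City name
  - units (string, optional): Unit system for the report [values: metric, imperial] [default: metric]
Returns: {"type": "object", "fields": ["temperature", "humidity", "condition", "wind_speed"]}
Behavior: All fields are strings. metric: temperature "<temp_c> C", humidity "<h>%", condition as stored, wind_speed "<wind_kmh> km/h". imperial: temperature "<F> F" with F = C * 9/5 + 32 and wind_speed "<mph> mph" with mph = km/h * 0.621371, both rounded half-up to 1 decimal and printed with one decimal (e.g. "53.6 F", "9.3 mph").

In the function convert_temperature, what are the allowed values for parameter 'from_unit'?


The convert_temperature spec declares:
  - from_unit (string, required): Unit of the input value [values: C, F, K]
Allowed values:
C, F, K
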